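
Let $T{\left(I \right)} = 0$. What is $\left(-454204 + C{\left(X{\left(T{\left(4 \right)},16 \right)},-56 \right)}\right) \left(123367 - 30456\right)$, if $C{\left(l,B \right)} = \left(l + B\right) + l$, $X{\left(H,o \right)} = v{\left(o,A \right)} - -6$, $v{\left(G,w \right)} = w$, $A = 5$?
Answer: $-42203706818$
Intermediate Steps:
$X{\left(H,o \right)} = 11$ ($X{\left(H,o \right)} = 5 - -6 = 5 + 6 = 11$)
$C{\left(l,B \right)} = B + 2 l$ ($C{\left(l,B \right)} = \left(B + l\right) + l = B + 2 l$)
$\left(-454204 + C{\left(X{\left(T{\left(4 \right)},16 \right)},-56 \right)}\right) \left(123367 - 30456\right) = \left(-454204 + \left(-56 + 2 \cdot 11\right)\right) \left(123367 - 30456\right) = \left(-454204 + \left(-56 + 22\right)\right) 92911 = \left(-454204 - 34\right) 92911 = \left(-454238\right) 92911 = -42203706818$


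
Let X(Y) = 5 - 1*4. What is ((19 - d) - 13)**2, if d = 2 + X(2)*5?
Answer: 1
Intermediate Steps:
X(Y) = 1 (X(Y) = 5 - 4 = 1)
d = 7 (d = 2 + 1*5 = 2 + 5 = 7)
((19 - d) - 13)**2 = ((19 - 1*7) - 13)**2 = ((19 - 7) - 13)**2 = (12 - 13)**2 = (-1)**2 = 1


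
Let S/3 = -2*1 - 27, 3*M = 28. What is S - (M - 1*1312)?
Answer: 3647/3 ≈ 1215.7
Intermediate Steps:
M = 28/3 (M = (⅓)*28 = 28/3 ≈ 9.3333)
S = -87 (S = 3*(-2*1 - 27) = 3*(-2 - 27) = 3*(-29) = -87)
S - (M - 1*1312) = -87 - (28/3 - 1*1312) = -87 - (28/3 - 1312) = -87 - 1*(-3908/3) = -87 + 3908/3 = 3647/3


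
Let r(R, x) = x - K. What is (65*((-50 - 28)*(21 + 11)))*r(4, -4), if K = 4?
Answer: 1297920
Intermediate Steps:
r(R, x) = -4 + x (r(R, x) = x - 1*4 = x - 4 = -4 + x)
(65*((-50 - 28)*(21 + 11)))*r(4, -4) = (65*((-50 - 28)*(21 + 11)))*(-4 - 4) = (65*(-78*32))*(-8) = (65*(-2496))*(-8) = -162240*(-8) = 1297920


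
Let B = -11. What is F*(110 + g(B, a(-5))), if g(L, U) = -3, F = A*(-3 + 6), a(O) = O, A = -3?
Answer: -963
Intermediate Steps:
F = -9 (F = -3*(-3 + 6) = -3*3 = -9)
F*(110 + g(B, a(-5))) = -9*(110 - 3) = -9*107 = -963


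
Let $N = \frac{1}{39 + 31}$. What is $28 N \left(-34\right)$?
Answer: $- \frac{68}{5} \approx -13.6$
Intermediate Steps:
$N = \frac{1}{70} \approx 0.014286$
$28 N \left(-34\right) = 28 \cdot \frac{1}{70} \left(-34\right) = \frac{2}{5} \left(-34\right) = - \frac{68}{5}$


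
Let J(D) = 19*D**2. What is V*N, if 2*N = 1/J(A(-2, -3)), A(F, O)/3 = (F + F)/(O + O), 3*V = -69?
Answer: -23/152 ≈ -0.15132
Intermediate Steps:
V = -23 (V = (1/3)*(-69) = -23)
A(F, O) = 3*F/O (A(F, O) = 3*((F + F)/(O + O)) = 3*((2*F)/((2*O))) = 3*((2*F)*(1/(2*O))) = 3*(F/O) = 3*F/O)
N = 1/152 (N = 1/(2*((19*(3*(-2)/(-3))**2))) = 1/(2*((19*(3*(-2)*(-1/3))**2))) = 1/(2*((19*2**2))) = 1/(2*((19*4))) = (1/2)/76 = (1/2)*(1/76) = 1/152 ≈ 0.0065789)
V*N = -23*1/152 = -23/152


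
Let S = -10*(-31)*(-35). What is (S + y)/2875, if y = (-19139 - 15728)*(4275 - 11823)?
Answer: 263165266/2875 ≈ 91536.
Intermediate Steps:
S = -10850 (S = 310*(-35) = -10850)
y = 263176116 (y = -34867*(-7548) = 263176116)
(S + y)/2875 = (-10850 + 263176116)/2875 = 263165266*(1/2875) = 263165266/2875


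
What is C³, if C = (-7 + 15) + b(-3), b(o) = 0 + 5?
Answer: 2197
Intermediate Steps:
b(o) = 5
C = 13 (C = (-7 + 15) + 5 = 8 + 5 = 13)
C³ = 13³ = 2197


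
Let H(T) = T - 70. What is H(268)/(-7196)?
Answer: -99/3598 ≈ -0.027515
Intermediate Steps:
H(T) = -70 + T
H(268)/(-7196) = (-70 + 268)/(-7196) = 198*(-1/7196) = -99/3598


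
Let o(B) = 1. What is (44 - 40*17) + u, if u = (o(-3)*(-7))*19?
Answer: -769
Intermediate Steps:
u = -133 (u = (1*(-7))*19 = -7*19 = -133)
(44 - 40*17) + u = (44 - 40*17) - 133 = (44 - 680) - 133 = -636 - 133 = -769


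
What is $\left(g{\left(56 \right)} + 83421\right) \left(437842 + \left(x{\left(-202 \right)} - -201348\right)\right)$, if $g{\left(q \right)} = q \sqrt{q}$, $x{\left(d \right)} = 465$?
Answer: $53360659755 + 71641360 \sqrt{14} \approx 5.3629 \cdot 10^{10}$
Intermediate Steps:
$g{\left(q \right)} = q^{\frac{3}{2}}$
$\left(g{\left(56 \right)} + 83421\right) \left(437842 + \left(x{\left(-202 \right)} - -201348\right)\right) = \left(56^{\frac{3}{2}} + 83421\right) \left(437842 + \left(465 - -201348\right)\right) = \left(112 \sqrt{14} + 83421\right) \left(437842 + \left(465 + 201348\right)\right) = \left(83421 + 112 \sqrt{14}\right) \left(437842 + 201813\right) = \left(83421 + 112 \sqrt{14}\right) 639655 = 53360659755 + 71641360 \sqrt{14}$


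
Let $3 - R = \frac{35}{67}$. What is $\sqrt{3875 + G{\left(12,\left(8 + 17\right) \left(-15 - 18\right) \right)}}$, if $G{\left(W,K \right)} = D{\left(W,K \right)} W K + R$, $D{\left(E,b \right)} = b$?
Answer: $\frac{\sqrt{36681313497}}{67} \approx 2858.6$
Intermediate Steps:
$R = \frac{166}{67}$ ($R = 3 - \frac{35}{67} = \frac{166}{67} \approx 2.4776$)
$G{\left(W,K \right)} = \frac{166}{67} + W K^{2}$ ($G{\left(W,K \right)} = K W K + \frac{166}{67} = W K^{2} + \frac{166}{67} = \frac{166}{67} + W K^{2}$)
$\sqrt{3875 + G{\left(12,\left(8 + 17\right) \left(-15 - 18\right) \right)}} = \sqrt{3875 + \left(\frac{166}{67} + 12 \left(\left(8 + 17\right) \left(-15 - 18\right)\right)^{2}\right)} = \sqrt{3875 + \left(\frac{166}{67} + 12 \left(25 \left(-33\right)\right)^{2}\right)} = \sqrt{3875 + \left(\frac{166}{67} + 12 \left(-825\right)^{2}\right)} = \sqrt{3875 + \left(\frac{166}{67} + 12 \cdot 680625\right)} = \sqrt{3875 + \left(\frac{166}{67} + 8167500\right)} = \sqrt{3875 + \frac{547222666}{67}} = \sqrt{\frac{547482291}{67}} = \frac{\sqrt{36681313497}}{67}$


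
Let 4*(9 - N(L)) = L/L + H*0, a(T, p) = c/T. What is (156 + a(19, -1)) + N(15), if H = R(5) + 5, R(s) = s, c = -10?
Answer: 12481/76 ≈ 164.22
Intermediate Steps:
H = 10 (H = 5 + 5 = 10)
a(T, p) = -10/T
N(L) = 35/4 (N(L) = 9 - (L/L + 10*0)/4 = 9 - (1 + 0)/4 = 9 - ¼*1 = 9 - ¼ = 35/4)
(156 + a(19, -1)) + N(15) = (156 - 10/19) + 35/4 = 2954/19 + 35/4 = 12481/76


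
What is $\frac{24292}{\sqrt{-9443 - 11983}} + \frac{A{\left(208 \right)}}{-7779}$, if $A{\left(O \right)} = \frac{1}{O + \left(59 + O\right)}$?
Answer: $- \frac{1}{3695025} - \frac{12146 i \sqrt{21426}}{10713} \approx -2.7063 \cdot 10^{-7} - 165.96 i$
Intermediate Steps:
$A{\left(O \right)} = \frac{1}{59 + 2 O}$
$\frac{24292}{\sqrt{-9443 - 11983}} + \frac{A{\left(208 \right)}}{-7779} = \frac{24292}{\sqrt{-9443 - 11983}} + \frac{1}{\left(59 + 2 \cdot 208\right) \left(-7779\right)} = \frac{24292}{\sqrt{-21426}} + \frac{1}{59 + 416} \left(- \frac{1}{7779}\right) = \frac{24292}{i \sqrt{21426}} + \frac{1}{475} \left(- \frac{1}{7779}\right) = 24292 \left(- \frac{i \sqrt{21426}}{21426}\right) + \frac{1}{475} \left(- \frac{1}{7779}\right) = - \frac{12146 i \sqrt{21426}}{10713} - \frac{1}{3695025} = - \frac{1}{3695025} - \frac{12146 i \sqrt{21426}}{10713}$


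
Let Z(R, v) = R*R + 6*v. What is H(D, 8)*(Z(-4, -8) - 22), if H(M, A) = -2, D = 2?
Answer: 108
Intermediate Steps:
Z(R, v) = R² + 6*v
H(D, 8)*(Z(-4, -8) - 22) = -2*(((-4)² + 6*(-8)) - 22) = -2*((16 - 48) - 22) = -2*(-32 - 22) = -2*(-54) = 108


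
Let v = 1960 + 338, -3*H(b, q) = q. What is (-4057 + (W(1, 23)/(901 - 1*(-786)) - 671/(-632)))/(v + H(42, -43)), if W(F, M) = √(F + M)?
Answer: -7690059/4384184 + 6*√6/11702719 ≈ -1.7540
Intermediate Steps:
H(b, q) = -q/3
v = 2298
(-4057 + (W(1, 23)/(901 - 1*(-786)) - 671/(-632)))/(v + H(42, -43)) = (-4057 + (√(1 + 23)/(901 - 1*(-786)) - 671/(-632)))/(2298 - ⅓*(-43)) = (-4057 + (√24/(901 + 786) - 671*(-1/632)))/(2298 + 43/3) = (-4057 + ((2*√6)/1687 + 671/632))/(6937/3) = (-4057 + ((2*√6)*(1/1687) + 671/632))*(3/6937) = (-4057 + (2*√6/1687 + 671/632))*(3/6937) = (-4057 + (671/632 + 2*√6/1687))*(3/6937) = (-2563353/632 + 2*√6/1687)*(3/6937) = -7690059/4384184 + 6*√6/11702719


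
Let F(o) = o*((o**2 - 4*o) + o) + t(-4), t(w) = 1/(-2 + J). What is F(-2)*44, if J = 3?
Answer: -836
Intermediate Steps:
t(w) = 1 (t(w) = 1/(-2 + 3) = 1/1 = 1)
F(o) = 1 + o*(o**2 - 3*o) (F(o) = o*((o**2 - 4*o) + o) + 1 = o*(o**2 - 3*o) + 1 = 1 + o*(o**2 - 3*o))
F(-2)*44 = (1 + (-2)**3 - 3*(-2)**2)*44 = (1 - 8 - 3*4)*44 = (1 - 8 - 12)*44 = -19*44 = -836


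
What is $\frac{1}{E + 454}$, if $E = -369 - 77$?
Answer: $\frac{1}{8} \approx 0.125$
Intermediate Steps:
$E = -446$ ($E = -369 - 77 = -446$)
$\frac{1}{E + 454} = \frac{1}{-446 + 454} = \frac{1}{8}$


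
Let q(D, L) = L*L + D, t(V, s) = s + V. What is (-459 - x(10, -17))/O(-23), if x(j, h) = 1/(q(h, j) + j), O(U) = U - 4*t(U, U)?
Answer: -1856/651 ≈ -2.8510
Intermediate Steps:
t(V, s) = V + s
O(U) = -7*U (O(U) = U - 4*(U + U) = U - 8*U = -7*U)
q(D, L) = D + L² (q(D, L) = L² + D = D + L²)
x(j, h) = 1/(h + j + j²) (x(j, h) = 1/((h + j²) + j) = 1/(h + j + j²))
(-459 - x(10, -17))/O(-23) = (-459 - 1/(-17 + 10 + 10²))/((-7*(-23))) = (-459 - 1/(-17 + 10 + 100))/161 = (-459 - 1/93)*(1/161) = -42688/93*1/161 = -1856/651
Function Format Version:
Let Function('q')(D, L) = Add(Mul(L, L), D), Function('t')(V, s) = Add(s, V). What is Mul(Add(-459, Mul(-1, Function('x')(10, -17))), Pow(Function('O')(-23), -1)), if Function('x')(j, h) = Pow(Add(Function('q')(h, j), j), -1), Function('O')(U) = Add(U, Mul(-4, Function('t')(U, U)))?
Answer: Rational(-1856, 651) ≈ -2.8510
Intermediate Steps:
Function('t')(V, s) = Add(V, s)
Function('O')(U) = Mul(-7, U) (Function('O')(U) = Add(U, Mul(-4, Add(U, U))) = Add(U, Mul(-4, Mul(2, U))) = Add(U, Mul(-8, U)) = Mul(-7, U))
Function('q')(D, L) = Add(D, Pow(L, 2)) (Function('q')(D, L) = Add(Pow(L, 2), D) = Add(D, Pow(L, 2)))
Function('x')(j, h) = Pow(Add(h, j, Pow(j, 2)), -1) (Function('x')(j, h) = Pow(Add(Add(h, Pow(j, 2)), j), -1) = Pow(Add(h, j, Pow(j, 2)), -1))
Mul(Add(-459, Mul(-1, Function('x')(10, -17))), Pow(Function('O')(-23), -1)) = Mul(Add(-459, Mul(-1, Pow(Add(-17, 10, Pow(10, 2)), -1))), Pow(Mul(-7, -23), -1)) = Mul(Add(-459, Mul(-1, Pow(Add(-17, 10, 100), -1))), Pow(161, -1)) = Mul(Add(-459, Mul(-1, Pow(93, -1))), Rational(1, 161)) = Mul(Add(-459, Mul(-1, Rational(1, 93))), Rational(1, 161)) = Mul(Add(-459, Rational(-1, 93)), Rational(1, 161)) = Mul(Rational(-42688, 93), Rational(1, 161)) = Rational(-1856, 651)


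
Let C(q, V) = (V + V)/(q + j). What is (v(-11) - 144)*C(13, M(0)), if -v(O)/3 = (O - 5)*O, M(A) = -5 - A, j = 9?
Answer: 3360/11 ≈ 305.45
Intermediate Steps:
v(O) = -3*O*(-5 + O) (v(O) = -3*(O - 5)*O = -3*(-5 + O)*O = -3*O*(-5 + O))
C(q, V) = 2*V/(9 + q) (C(q, V) = (V + V)/(q + 9) = (2*V)/(9 + q) = 2*V/(9 + q))
(v(-11) - 144)*C(13, M(0)) = (3*(-11)*(5 - 1*(-11)) - 144)*(2*(-5 - 1*0)/(9 + 13)) = (3*(-11)*(5 + 11) - 144)*(2*(-5 + 0)/22) = (3*(-11)*16 - 144)*(2*(-5)*(1/22)) = (-528 - 144)*(-5/11) = -672*(-5/11) = 3360/11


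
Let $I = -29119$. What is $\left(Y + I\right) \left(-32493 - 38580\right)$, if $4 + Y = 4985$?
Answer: $1715560074$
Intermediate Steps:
$Y = 4981$ ($Y = -4 + 4985 = 4981$)
$\left(Y + I\right) \left(-32493 - 38580\right) = \left(4981 - 29119\right) \left(-32493 - 38580\right) = \left(-24138\right) \left(-71073\right) = 1715560074$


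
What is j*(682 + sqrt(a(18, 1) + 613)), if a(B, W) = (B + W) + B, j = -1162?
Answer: -792484 - 5810*sqrt(26) ≈ -8.2211e+5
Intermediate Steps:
a(B, W) = W + 2*B
j*(682 + sqrt(a(18, 1) + 613)) = -1162*(682 + sqrt((1 + 2*18) + 613)) = -1162*(682 + sqrt((1 + 36) + 613)) = -1162*(682 + sqrt(37 + 613)) = -1162*(682 + sqrt(650)) = -1162*(682 + 5*sqrt(26)) = -792484 - 5810*sqrt(26)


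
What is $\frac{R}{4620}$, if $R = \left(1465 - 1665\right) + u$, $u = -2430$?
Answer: $- \frac{263}{462} \approx -0.56926$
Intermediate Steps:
$R = -2630$ ($R = \left(1465 - 1665\right) - 2430 = -200 - 2430 = -2630$)
$\frac{R}{4620} = - \frac{2630}{4620} = \left(-2630\right) \frac{1}{4620} = - \frac{263}{462}$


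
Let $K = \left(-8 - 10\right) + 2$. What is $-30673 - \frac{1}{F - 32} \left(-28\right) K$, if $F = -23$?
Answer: $- \frac{1686567}{55} \approx -30665.0$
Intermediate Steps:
$K = -16$ ($K = -18 + 2 = -16$)
$-30673 - \frac{1}{F - 32} \left(-28\right) K = -30673 - \frac{1}{-23 - 32} \left(-28\right) \left(-16\right) = -30673 - \frac{1}{-55} \left(-28\right) \left(-16\right) = -30673 - \left(- \frac{1}{55}\right) \left(-28\right) \left(-16\right) = -30673 - \frac{28}{55} \left(-16\right) = -30673 - - \frac{448}{55} = -30673 + \frac{448}{55} = - \frac{1686567}{55}$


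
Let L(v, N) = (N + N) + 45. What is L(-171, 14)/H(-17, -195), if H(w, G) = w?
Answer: -73/17 ≈ -4.2941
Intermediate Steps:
L(v, N) = 45 + 2*N (L(v, N) = 2*N + 45 = 45 + 2*N)
L(-171, 14)/H(-17, -195) = (45 + 2*14)/(-17) = (45 + 28)*(-1/17) = 73*(-1/17) = -73/17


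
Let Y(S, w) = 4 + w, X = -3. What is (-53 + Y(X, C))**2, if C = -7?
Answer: 3136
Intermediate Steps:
(-53 + Y(X, C))**2 = (-53 + (4 - 7))**2 = (-53 - 3)**2 = (-56)**2 = 3136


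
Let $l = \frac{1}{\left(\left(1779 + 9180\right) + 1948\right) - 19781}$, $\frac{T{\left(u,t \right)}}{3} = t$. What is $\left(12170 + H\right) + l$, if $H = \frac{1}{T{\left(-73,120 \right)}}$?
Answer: $\frac{15058187657}{1237320} \approx 12170.0$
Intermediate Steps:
$T{\left(u,t \right)} = 3 t$
$l = - \frac{1}{6874}$ ($l = \frac{1}{\left(10959 + 1948\right) - 19781} = \frac{1}{12907 - 19781} = \frac{1}{-6874} = - \frac{1}{6874} \approx -0.00014548$)
$H = \frac{1}{360}$ ($H = \frac{1}{3 \cdot 120} = \frac{1}{360} \approx 0.0027778$)
$\left(12170 + H\right) + l = \left(12170 + \frac{1}{360}\right) - \frac{1}{6874} = \frac{4381201}{360} - \frac{1}{6874} = \frac{15058187657}{1237320}$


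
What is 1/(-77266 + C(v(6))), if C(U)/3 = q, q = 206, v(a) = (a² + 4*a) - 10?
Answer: -1/76648 ≈ -1.3047e-5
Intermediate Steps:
v(a) = -10 + a² + 4*a
C(U) = 618 (C(U) = 3*206 = 618)
1/(-77266 + C(v(6))) = 1/(-77266 + 618) = 1/(-76648) = -1/76648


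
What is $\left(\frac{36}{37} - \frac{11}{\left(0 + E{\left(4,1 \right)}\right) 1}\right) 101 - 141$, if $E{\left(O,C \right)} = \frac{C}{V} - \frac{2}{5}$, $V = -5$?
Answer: $\frac{200792}{111} \approx 1808.9$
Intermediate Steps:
$E{\left(O,C \right)} = - \frac{2}{5} - \frac{C}{5}$ ($E{\left(O,C \right)} = \frac{C}{-5} - \frac{2}{5} = C \left(- \frac{1}{5}\right) - \frac{2}{5} = - \frac{C}{5} - \frac{2}{5} = - \frac{2}{5} - \frac{C}{5}$)
$\left(\frac{36}{37} - \frac{11}{\left(0 + E{\left(4,1 \right)}\right) 1}\right) 101 - 141 = \left(\frac{36}{37} - \frac{11}{\left(0 - \frac{3}{5}\right) 1}\right) 101 - 141 = \left(\frac{36}{37} - \frac{11}{\left(- \frac{3}{5}\right) 1}\right) 101 - 141 = \left(\frac{36}{37} - \frac{11}{- \frac{3}{5}}\right) 101 - 141 = \left(\frac{36}{37} - - \frac{55}{3}\right) 101 - 141 = \left(\frac{36}{37} + \frac{55}{3}\right) 101 - 141 = \frac{2143}{111} \cdot 101 - 141 = \frac{216443}{111} - 141 = \frac{200792}{111}$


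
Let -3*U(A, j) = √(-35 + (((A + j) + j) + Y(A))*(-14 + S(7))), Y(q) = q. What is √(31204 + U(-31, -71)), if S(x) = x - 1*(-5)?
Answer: √(280836 - 3*√373)/3 ≈ 176.63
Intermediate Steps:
S(x) = 5 + x (S(x) = x + 5 = 5 + x)
U(A, j) = -√(-35 - 4*A - 4*j)/3 (U(A, j) = -√(-35 + (((A + j) + j) + A)*(-14 + (5 + 7)))/3 = -√(-35 + ((A + 2*j) + A)*(-14 + 12))/3 = -√(-35 + (2*A + 2*j)*(-2))/3 = -√(-35 + (-4*A - 4*j))/3 = -√(-35 - 4*A - 4*j)/3)
√(31204 + U(-31, -71)) = √(31204 - √(-35 - 4*(-31) - 4*(-71))/3) = √(31204 - √(-35 + 124 + 284)/3) = √(31204 - √373/3)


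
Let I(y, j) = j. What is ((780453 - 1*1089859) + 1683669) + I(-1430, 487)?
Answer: 1374750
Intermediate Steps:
((780453 - 1*1089859) + 1683669) + I(-1430, 487) = ((780453 - 1*1089859) + 1683669) + 487 = ((780453 - 1089859) + 1683669) + 487 = (-309406 + 1683669) + 487 = 1374263 + 487 = 1374750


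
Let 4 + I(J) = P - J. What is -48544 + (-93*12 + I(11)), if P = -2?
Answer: -49677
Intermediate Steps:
I(J) = -6 - J (I(J) = -4 + (-2 - J) = -6 - J)
-48544 + (-93*12 + I(11)) = -48544 + (-93*12 + (-6 - 1*11)) = -48544 + (-1116 + (-6 - 11)) = -48544 + (-1116 - 17) = -48544 - 1133 = -49677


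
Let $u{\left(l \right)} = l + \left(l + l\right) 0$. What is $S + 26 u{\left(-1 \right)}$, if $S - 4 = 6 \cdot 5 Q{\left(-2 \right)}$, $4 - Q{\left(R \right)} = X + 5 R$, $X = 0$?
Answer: $398$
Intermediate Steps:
$Q{\left(R \right)} = 4 - 5 R$ ($Q{\left(R \right)} = 4 - \left(0 + 5 R\right) = 4 - 5 R$)
$u{\left(l \right)} = l$ ($u{\left(l \right)} = l + 2 l 0 = l + 0 = l$)
$S = 424$ ($S = 4 + 6 \cdot 5 \left(4 - -10\right) = 4 + 30 \left(4 + 10\right) = 4 + 30 \cdot 14 = 4 + 420 = 424$)
$S + 26 u{\left(-1 \right)} = 424 + 26 \left(-1\right) = 424 - 26 = 398$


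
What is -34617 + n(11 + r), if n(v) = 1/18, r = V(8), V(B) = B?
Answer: -623105/18 ≈ -34617.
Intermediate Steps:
r = 8
n(v) = 1/18
-34617 + n(11 + r) = -34617 + 1/18 = -623105/18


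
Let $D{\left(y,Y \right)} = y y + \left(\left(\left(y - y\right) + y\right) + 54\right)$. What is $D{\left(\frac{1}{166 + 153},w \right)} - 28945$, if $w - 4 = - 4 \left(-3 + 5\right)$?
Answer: $- \frac{2939976731}{101761} \approx -28891.0$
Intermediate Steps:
$w = -4$ ($w = 4 - 4 \left(-3 + 5\right) = 4 - 8 = -4$)
$D{\left(y,Y \right)} = 54 + y + y^{2}$ ($D{\left(y,Y \right)} = y^{2} + \left(\left(0 + y\right) + 54\right) = y^{2} + \left(y + 54\right) = y^{2} + \left(54 + y\right) = 54 + y + y^{2}$)
$D{\left(\frac{1}{166 + 153},w \right)} - 28945 = \left(54 + \frac{1}{166 + 153} + \left(\frac{1}{166 + 153}\right)^{2}\right) - 28945 = \left(54 + \frac{1}{319} + \left(\frac{1}{319}\right)^{2}\right) - 28945 = \left(54 + \frac{1}{319} + \frac{1}{101761}\right) - 28945 = \frac{5495414}{101761} - 28945 = - \frac{2939976731}{101761}$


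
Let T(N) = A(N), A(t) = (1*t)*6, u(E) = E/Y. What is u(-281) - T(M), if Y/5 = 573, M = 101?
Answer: -1736471/2865 ≈ -606.10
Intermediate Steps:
Y = 2865 (Y = 5*573 = 2865)
u(E) = E/2865
A(t) = 6*t (A(t) = t*6 = 6*t)
T(N) = 6*N
u(-281) - T(M) = (1/2865)*(-281) - 6*101 = -281/2865 - 1*606 = -281/2865 - 606 = -1736471/2865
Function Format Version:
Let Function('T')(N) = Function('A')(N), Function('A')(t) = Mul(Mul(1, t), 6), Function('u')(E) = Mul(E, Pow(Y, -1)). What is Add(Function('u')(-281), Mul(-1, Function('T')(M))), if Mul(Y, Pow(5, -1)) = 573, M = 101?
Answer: Rational(-1736471, 2865) ≈ -606.10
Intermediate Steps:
Y = 2865 (Y = Mul(5, 573) = 2865)
Function('u')(E) = Mul(Rational(1, 2865), E) (Function('u')(E) = Mul(E, Pow(2865, -1)) = Mul(E, Rational(1, 2865)) = Mul(Rational(1, 2865), E))
Function('A')(t) = Mul(6, t) (Function('A')(t) = Mul(t, 6) = Mul(6, t))
Function('T')(N) = Mul(6, N)
Add(Function('u')(-281), Mul(-1, Function('T')(M))) = Add(Mul(Rational(1, 2865), -281), Mul(-1, Mul(6, 101))) = Add(Rational(-281, 2865), Mul(-1, 606)) = Add(Rational(-281, 2865), -606) = Rational(-1736471, 2865)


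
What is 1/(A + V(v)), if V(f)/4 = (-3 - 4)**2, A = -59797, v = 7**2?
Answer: -1/59601 ≈ -1.6778e-5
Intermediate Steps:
v = 49
V(f) = 196 (V(f) = 4*(-3 - 4)**2 = 4*(-7)**2 = 4*49 = 196)
1/(A + V(v)) = 1/(-59797 + 196) = 1/(-59601) = -1/59601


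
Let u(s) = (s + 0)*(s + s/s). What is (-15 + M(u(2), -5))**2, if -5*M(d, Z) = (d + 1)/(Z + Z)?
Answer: 552049/2500 ≈ 220.82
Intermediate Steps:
u(s) = s*(1 + s) (u(s) = s*(s + 1) = s*(1 + s))
M(d, Z) = -(1 + d)/(10*Z) (M(d, Z) = -(d + 1)/(5*(Z + Z)) = -(1 + d)/(5*(2*Z)) = -(1 + d)*1/(2*Z)/5 = -(1 + d)/(10*Z))
(-15 + M(u(2), -5))**2 = (-15 + (1/10)*(-1 - 2*(1 + 2))/(-5))**2 = (-15 + (1/10)*(-1/5)*(-1 - 2*3))**2 = (-15 + (1/10)*(-1/5)*(-1 - 1*6))**2 = (-15 + (1/10)*(-1/5)*(-1 - 6))**2 = (-15 + (1/10)*(-1/5)*(-7))**2 = (-15 + 7/50)**2 = (-743/50)**2 = 552049/2500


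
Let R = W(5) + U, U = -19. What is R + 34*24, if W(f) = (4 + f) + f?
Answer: 811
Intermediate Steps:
W(f) = 4 + 2*f
R = -5 (R = (4 + 2*5) - 19 = (4 + 10) - 19 = 14 - 19 = -5)
R + 34*24 = -5 + 34*24 = -5 + 816 = 811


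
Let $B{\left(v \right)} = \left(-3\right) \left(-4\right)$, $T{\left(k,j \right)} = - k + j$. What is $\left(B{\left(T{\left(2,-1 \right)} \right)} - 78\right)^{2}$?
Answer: $4356$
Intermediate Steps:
$T{\left(k,j \right)} = j - k$
$B{\left(v \right)} = 12$
$\left(B{\left(T{\left(2,-1 \right)} \right)} - 78\right)^{2} = \left(12 - 78\right)^{2} = \left(-66\right)^{2} = 4356$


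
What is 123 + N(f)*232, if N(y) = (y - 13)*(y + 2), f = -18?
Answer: 115195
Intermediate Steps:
N(y) = (-13 + y)*(2 + y)
123 + N(f)*232 = 123 + (-26 + (-18)² - 11*(-18))*232 = 123 + (-26 + 324 + 198)*232 = 123 + 496*232 = 123 + 115072 = 115195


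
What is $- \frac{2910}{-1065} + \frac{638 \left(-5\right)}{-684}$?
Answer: $\frac{179593}{24282} \approx 7.3961$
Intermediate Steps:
$- \frac{2910}{-1065} + \frac{638 \left(-5\right)}{-684} = \left(-2910\right) \left(- \frac{1}{1065}\right) - - \frac{1595}{342} = \frac{194}{71} + \frac{1595}{342} = \frac{179593}{24282}$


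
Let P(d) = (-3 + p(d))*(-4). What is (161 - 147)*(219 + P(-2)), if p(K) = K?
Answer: 3346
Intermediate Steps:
P(d) = 12 - 4*d (P(d) = (-3 + d)*(-4) = 12 - 4*d)
(161 - 147)*(219 + P(-2)) = (161 - 147)*(219 + (12 - 4*(-2))) = 14*(219 + (12 + 8)) = 14*(219 + 20) = 14*239 = 3346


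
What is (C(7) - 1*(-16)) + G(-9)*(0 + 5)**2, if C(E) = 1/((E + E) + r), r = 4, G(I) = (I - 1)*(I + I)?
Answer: 81289/18 ≈ 4516.1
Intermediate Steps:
G(I) = 2*I*(-1 + I) (G(I) = (-1 + I)*(2*I) = 2*I*(-1 + I))
C(E) = 1/(4 + 2*E) (C(E) = 1/((E + E) + 4) = 1/(2*E + 4) = 1/(4 + 2*E))
(C(7) - 1*(-16)) + G(-9)*(0 + 5)**2 = (1/(2*(2 + 7)) - 1*(-16)) + (2*(-9)*(-1 - 9))*(0 + 5)**2 = ((1/2)/9 + 16) + (2*(-9)*(-10))*5**2 = ((1/2)*(1/9) + 16) + 180*25 = (1/18 + 16) + 4500 = 289/18 + 4500 = 81289/18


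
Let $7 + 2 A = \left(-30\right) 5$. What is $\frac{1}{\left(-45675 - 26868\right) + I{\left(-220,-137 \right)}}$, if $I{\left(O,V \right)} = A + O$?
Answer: $- \frac{2}{145683} \approx -1.3728 \cdot 10^{-5}$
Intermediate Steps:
$A = - \frac{157}{2}$ ($A = - \frac{7}{2} + \frac{\left(-30\right) 5}{2} = - \frac{7}{2} + \frac{1}{2} \left(-150\right) = - \frac{7}{2} - 75 = - \frac{157}{2} \approx -78.5$)
$I{\left(O,V \right)} = - \frac{157}{2} + O$
$\frac{1}{\left(-45675 - 26868\right) + I{\left(-220,-137 \right)}} = \frac{1}{\left(-45675 - 26868\right) - \frac{597}{2}} = \frac{1}{-72543 - \frac{597}{2}} = \frac{1}{- \frac{145683}{2}} = - \frac{2}{145683}$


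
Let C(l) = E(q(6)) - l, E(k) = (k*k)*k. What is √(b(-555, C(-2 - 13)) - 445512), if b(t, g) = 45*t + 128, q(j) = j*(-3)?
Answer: I*√470359 ≈ 685.83*I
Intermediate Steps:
q(j) = -3*j
E(k) = k³ (E(k) = k²*k = k³)
C(l) = -5832 - l (C(l) = (-3*6)³ - l = (-18)³ - l = -5832 - l)
b(t, g) = 128 + 45*t
√(b(-555, C(-2 - 13)) - 445512) = √((128 + 45*(-555)) - 445512) = √((128 - 24975) - 445512) = √(-24847 - 445512) = √(-470359) = I*√470359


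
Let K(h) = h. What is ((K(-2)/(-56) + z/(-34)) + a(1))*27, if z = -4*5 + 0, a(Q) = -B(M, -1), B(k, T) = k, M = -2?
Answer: 33723/476 ≈ 70.847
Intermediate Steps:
a(Q) = 2 (a(Q) = -1*(-2) = 2)
z = -20 (z = -20 + 0 = -20)
((K(-2)/(-56) + z/(-34)) + a(1))*27 = ((-2/(-56) - 20/(-34)) + 2)*27 = ((-2*(-1/56) - 20*(-1/34)) + 2)*27 = ((1/28 + 10/17) + 2)*27 = (297/476 + 2)*27 = (1249/476)*27 = 33723/476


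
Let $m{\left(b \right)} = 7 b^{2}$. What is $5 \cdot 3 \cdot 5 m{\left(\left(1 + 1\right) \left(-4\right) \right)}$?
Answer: $33600$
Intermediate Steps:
$5 \cdot 3 \cdot 5 m{\left(\left(1 + 1\right) \left(-4\right) \right)} = 5 \cdot 3 \cdot 5 \cdot 7 \left(\left(1 + 1\right) \left(-4\right)\right)^{2} = 15 \cdot 5 \cdot 7 \left(2 \left(-4\right)\right)^{2} = 75 \cdot 7 \left(-8\right)^{2} = 75 \cdot 7 \cdot 64 = 75 \cdot 448 = 33600$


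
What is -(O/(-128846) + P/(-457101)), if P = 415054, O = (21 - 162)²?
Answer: 62565672665/58895635446 ≈ 1.0623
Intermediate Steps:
O = 19881 (O = (-141)² = 19881)
-(O/(-128846) + P/(-457101)) = -(19881/(-128846) + 415054/(-457101)) = -(19881*(-1/128846) + 415054*(-1/457101)) = -(-19881/128846 - 415054/457101) = -1*(-62565672665/58895635446) = 62565672665/58895635446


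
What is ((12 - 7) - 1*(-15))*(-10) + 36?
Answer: -164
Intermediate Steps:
((12 - 7) - 1*(-15))*(-10) + 36 = (5 + 15)*(-10) + 36 = 20*(-10) + 36 = -200 + 36 = -164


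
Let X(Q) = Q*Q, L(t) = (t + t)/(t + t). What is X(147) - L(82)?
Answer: 21608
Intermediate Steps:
L(t) = 1 (L(t) = (2*t)/((2*t)) = (2*t)*(1/(2*t)) = 1)
X(Q) = Q²
X(147) - L(82) = 147² - 1*1 = 21609 - 1 = 21608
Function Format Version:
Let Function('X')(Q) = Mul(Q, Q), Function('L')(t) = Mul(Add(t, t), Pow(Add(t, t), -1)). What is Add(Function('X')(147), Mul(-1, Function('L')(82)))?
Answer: 21608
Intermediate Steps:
Function('L')(t) = 1 (Function('L')(t) = Mul(Mul(2, t), Pow(Mul(2, t), -1)) = Mul(Mul(2, t), Mul(Rational(1, 2), Pow(t, -1))) = 1)
Function('X')(Q) = Pow(Q, 2)
Add(Function('X')(147), Mul(-1, Function('L')(82))) = Add(Pow(147, 2), Mul(-1, 1)) = Add(21609, -1) = 21608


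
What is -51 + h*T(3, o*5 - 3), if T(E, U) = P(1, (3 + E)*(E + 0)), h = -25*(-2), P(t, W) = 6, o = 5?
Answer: 249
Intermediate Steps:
h = 50
T(E, U) = 6
-51 + h*T(3, o*5 - 3) = -51 + 50*6 = -51 + 300 = 249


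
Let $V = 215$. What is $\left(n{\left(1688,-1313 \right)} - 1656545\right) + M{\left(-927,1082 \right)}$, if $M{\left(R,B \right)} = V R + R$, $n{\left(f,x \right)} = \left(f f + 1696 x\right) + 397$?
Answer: $-1233884$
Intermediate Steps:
$n{\left(f,x \right)} = 397 + f^{2} + 1696 x$ ($n{\left(f,x \right)} = \left(f^{2} + 1696 x\right) + 397 = 397 + f^{2} + 1696 x$)
$M{\left(R,B \right)} = 216 R$ ($M{\left(R,B \right)} = 215 R + R = 216 R$)
$\left(n{\left(1688,-1313 \right)} - 1656545\right) + M{\left(-927,1082 \right)} = \left(\left(397 + 1688^{2} + 1696 \left(-1313\right)\right) - 1656545\right) + 216 \left(-927\right) = \left(\left(397 + 2849344 - 2226848\right) - 1656545\right) - 200232 = \left(622893 - 1656545\right) - 200232 = -1033652 - 200232 = -1233884$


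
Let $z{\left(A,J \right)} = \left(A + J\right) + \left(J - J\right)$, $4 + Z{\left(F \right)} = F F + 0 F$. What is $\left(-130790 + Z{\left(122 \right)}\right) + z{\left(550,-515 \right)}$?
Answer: $-115875$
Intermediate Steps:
$Z{\left(F \right)} = -4 + F^{2}$ ($Z{\left(F \right)} = -4 + \left(F F + 0 F\right) = -4 + \left(F^{2} + 0\right) = -4 + F^{2}$)
$z{\left(A,J \right)} = A + J$ ($z{\left(A,J \right)} = \left(A + J\right) + 0 = A + J$)
$\left(-130790 + Z{\left(122 \right)}\right) + z{\left(550,-515 \right)} = \left(-130790 - \left(4 - 122^{2}\right)\right) + \left(550 - 515\right) = \left(-130790 + \left(-4 + 14884\right)\right) + 35 = \left(-130790 + 14880\right) + 35 = -115910 + 35 = -115875$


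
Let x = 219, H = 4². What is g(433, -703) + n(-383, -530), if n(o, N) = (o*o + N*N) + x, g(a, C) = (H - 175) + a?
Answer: 428082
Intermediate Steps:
H = 16
g(a, C) = -159 + a (g(a, C) = (16 - 175) + a = -159 + a)
n(o, N) = 219 + N² + o² (n(o, N) = (o*o + N*N) + 219 = (o² + N²) + 219 = (N² + o²) + 219 = 219 + N² + o²)
g(433, -703) + n(-383, -530) = (-159 + 433) + (219 + (-530)² + (-383)²) = 274 + (219 + 280900 + 146689) = 274 + 427808 = 428082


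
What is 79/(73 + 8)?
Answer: 79/81 ≈ 0.97531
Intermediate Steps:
79/(73 + 8) = 79/81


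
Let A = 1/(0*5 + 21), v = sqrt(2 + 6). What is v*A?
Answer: 2*sqrt(2)/21 ≈ 0.13469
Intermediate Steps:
v = 2*sqrt(2) (v = sqrt(8) = 2*sqrt(2) ≈ 2.8284)
A = 1/21 (A = 1/(0 + 21) = 1/21 ≈ 0.047619)
v*A = (2*sqrt(2))*(1/21) = 2*sqrt(2)/21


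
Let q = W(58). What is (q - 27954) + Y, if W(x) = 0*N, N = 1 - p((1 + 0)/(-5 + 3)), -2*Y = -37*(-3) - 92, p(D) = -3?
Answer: -55927/2 ≈ -27964.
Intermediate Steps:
Y = -19/2 (Y = -(-37*(-3) - 92)/2 = -(111 - 92)/2 = -½*19 = -19/2 ≈ -9.5000)
N = 4 (N = 1 - 1*(-3) = 1 + 3 = 4)
W(x) = 0 (W(x) = 0*4 = 0)
q = 0
(q - 27954) + Y = (0 - 27954) - 19/2 = -27954 - 19/2 = -55927/2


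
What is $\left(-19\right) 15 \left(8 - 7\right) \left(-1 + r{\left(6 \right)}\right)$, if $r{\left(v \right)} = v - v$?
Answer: $285$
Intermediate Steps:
$r{\left(v \right)} = 0$
$\left(-19\right) 15 \left(8 - 7\right) \left(-1 + r{\left(6 \right)}\right) = \left(-19\right) 15 \left(8 - 7\right) \left(-1 + 0\right) = - 285 \cdot 1 \left(-1\right) = \left(-285\right) \left(-1\right) = 285$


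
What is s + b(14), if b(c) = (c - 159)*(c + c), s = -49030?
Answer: -53090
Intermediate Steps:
b(c) = 2*c*(-159 + c) (b(c) = (-159 + c)*(2*c) = 2*c*(-159 + c))
s + b(14) = -49030 + 2*14*(-159 + 14) = -49030 + 2*14*(-145) = -49030 - 4060 = -53090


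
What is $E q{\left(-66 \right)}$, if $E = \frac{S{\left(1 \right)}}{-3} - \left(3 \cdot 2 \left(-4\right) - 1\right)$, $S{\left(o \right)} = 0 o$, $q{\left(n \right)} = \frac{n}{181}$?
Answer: $- \frac{1650}{181} \approx -9.116$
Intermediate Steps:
$q{\left(n \right)} = \frac{n}{181}$ ($q{\left(n \right)} = n \frac{1}{181} = \frac{n}{181}$)
$S{\left(o \right)} = 0$
$E = 25$ ($E = \frac{0}{-3} - \left(3 \cdot 2 \left(-4\right) - 1\right) = 0 \left(- \frac{1}{3}\right) - \left(6 \left(-4\right) - 1\right) = 0 - \left(-24 - 1\right) = 0 - -25 = 0 + 25 = 25$)
$E q{\left(-66 \right)} = 25 \cdot \frac{1}{181} \left(-66\right) = 25 \left(- \frac{66}{181}\right) = - \frac{1650}{181}$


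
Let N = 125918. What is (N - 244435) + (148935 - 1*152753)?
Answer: -122335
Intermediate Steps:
(N - 244435) + (148935 - 1*152753) = (125918 - 244435) + (148935 - 1*152753) = -118517 + (148935 - 152753) = -118517 - 3818 = -122335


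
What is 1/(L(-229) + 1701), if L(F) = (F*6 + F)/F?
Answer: 1/1708 ≈ 0.00058548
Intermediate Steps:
L(F) = 7 (L(F) = (6*F + F)/F = (7*F)/F = 7)
1/(L(-229) + 1701) = 1/(7 + 1701) = 1/1708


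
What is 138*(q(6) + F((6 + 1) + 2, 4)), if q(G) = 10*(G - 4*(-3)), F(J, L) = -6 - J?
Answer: 22770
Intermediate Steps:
q(G) = 120 + 10*G (q(G) = 10*(G + 12) = 10*(12 + G) = 120 + 10*G)
138*(q(6) + F((6 + 1) + 2, 4)) = 138*((120 + 10*6) + (-6 - ((6 + 1) + 2))) = 138*((120 + 60) + (-6 - (7 + 2))) = 138*(180 + (-6 - 1*9)) = 138*(180 + (-6 - 9)) = 138*(180 - 15) = 138*165 = 22770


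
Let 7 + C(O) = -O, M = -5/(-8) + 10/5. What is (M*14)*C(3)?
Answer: -735/2 ≈ -367.50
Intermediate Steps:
M = 21/8 (M = -5*(-1/8) + 10*(1/5) = 5/8 + 2 = 21/8 ≈ 2.6250)
C(O) = -7 - O
(M*14)*C(3) = ((21/8)*14)*(-7 - 1*3) = 147*(-7 - 3)/4 = (147/4)*(-10) = -735/2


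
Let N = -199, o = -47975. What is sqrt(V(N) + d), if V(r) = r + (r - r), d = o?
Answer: I*sqrt(48174) ≈ 219.49*I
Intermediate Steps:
d = -47975
V(r) = r (V(r) = r + 0 = r)
sqrt(V(N) + d) = sqrt(-199 - 47975) = sqrt(-48174) = I*sqrt(48174)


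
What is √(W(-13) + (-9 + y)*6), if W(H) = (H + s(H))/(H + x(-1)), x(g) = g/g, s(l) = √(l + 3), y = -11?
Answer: √(-4281 - 3*I*√10)/6 ≈ 0.012083 - 10.905*I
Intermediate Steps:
s(l) = √(3 + l)
x(g) = 1
W(H) = (H + √(3 + H))/(1 + H) (W(H) = (H + √(3 + H))/(H + 1) = (H + √(3 + H))/(1 + H))
√(W(-13) + (-9 + y)*6) = √((-13 + √(3 - 13))/(1 - 13) + (-9 - 11)*6) = √((-13 + √(-10))/(-12) - 20*6) = √(-(-13 + I*√10)/12 - 120) = √((13/12 - I*√10/12) - 120) = √(-1427/12 - I*√10/12)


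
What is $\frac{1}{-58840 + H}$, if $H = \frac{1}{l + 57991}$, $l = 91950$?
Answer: $- \frac{149941}{8822528439} \approx -1.6995 \cdot 10^{-5}$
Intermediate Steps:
$H = \frac{1}{149941}$ ($H = \frac{1}{91950 + 57991} = \frac{1}{149941} \approx 6.6693 \cdot 10^{-6}$)
$\frac{1}{-58840 + H} = \frac{1}{-58840 + \frac{1}{149941}} = \frac{1}{- \frac{8822528439}{149941}} = - \frac{149941}{8822528439}$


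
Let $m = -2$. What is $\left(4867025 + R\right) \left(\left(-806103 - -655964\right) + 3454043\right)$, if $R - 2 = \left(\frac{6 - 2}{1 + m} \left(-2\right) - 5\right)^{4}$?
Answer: $16080457589632$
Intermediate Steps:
$R = 83$ ($R = 2 + \left(\frac{6 - 2}{1 - 2} \left(-2\right) - 5\right)^{4} = 2 + \left(\frac{4}{-1} \left(-2\right) - 5\right)^{4} = 2 + \left(4 \left(-1\right) \left(-2\right) - 5\right)^{4} = 2 + \left(\left(-4\right) \left(-2\right) - 5\right)^{4} = 2 + \left(8 - 5\right)^{4} = 2 + 3^{4} = 2 + 81 = 83$)
$\left(4867025 + R\right) \left(\left(-806103 - -655964\right) + 3454043\right) = \left(4867025 + 83\right) \left(\left(-806103 - -655964\right) + 3454043\right) = 4867108 \left(\left(-806103 + 655964\right) + 3454043\right) = 4867108 \left(-150139 + 3454043\right) = 4867108 \cdot 3303904 = 16080457589632$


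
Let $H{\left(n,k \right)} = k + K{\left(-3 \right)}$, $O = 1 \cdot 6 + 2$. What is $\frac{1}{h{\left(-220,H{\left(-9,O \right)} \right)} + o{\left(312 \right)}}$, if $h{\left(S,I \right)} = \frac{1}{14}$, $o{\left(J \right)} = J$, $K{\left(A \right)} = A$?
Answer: $\frac{14}{4369} \approx 0.0032044$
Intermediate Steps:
$O = 8$ ($O = 6 + 2 = 8$)
$H{\left(n,k \right)} = -3 + k$ ($H{\left(n,k \right)} = k - 3 = -3 + k$)
$h{\left(S,I \right)} = \frac{1}{14}$
$\frac{1}{h{\left(-220,H{\left(-9,O \right)} \right)} + o{\left(312 \right)}} = \frac{1}{\frac{1}{14} + 312} = \frac{1}{\frac{4369}{14}} = \frac{14}{4369}$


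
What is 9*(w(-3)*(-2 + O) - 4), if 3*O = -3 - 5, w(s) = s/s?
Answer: -78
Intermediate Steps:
w(s) = 1
O = -8/3 (O = (-3 - 5)/3 = (⅓)*(-8) = -8/3 ≈ -2.6667)
9*(w(-3)*(-2 + O) - 4) = 9*(1*(-2 - 8/3) - 4) = 9*(1*(-14/3) - 4) = 9*(-14/3 - 4) = 9*(-26/3) = -78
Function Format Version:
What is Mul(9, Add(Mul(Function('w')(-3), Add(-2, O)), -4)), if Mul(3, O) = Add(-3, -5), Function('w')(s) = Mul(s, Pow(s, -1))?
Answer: -78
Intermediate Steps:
Function('w')(s) = 1
O = Rational(-8, 3) (O = Mul(Rational(1, 3), Add(-3, -5)) = Mul(Rational(1, 3), -8) = Rational(-8, 3) ≈ -2.6667)
Mul(9, Add(Mul(Function('w')(-3), Add(-2, O)), -4)) = Mul(9, Add(Mul(1, Add(-2, Rational(-8, 3))), -4)) = Mul(9, Add(Mul(1, Rational(-14, 3)), -4)) = Mul(9, Add(Rational(-14, 3), -4)) = Mul(9, Rational(-26, 3)) = -78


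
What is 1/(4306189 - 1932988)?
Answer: 1/2373201 ≈ 4.2137e-7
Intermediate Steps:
1/(4306189 - 1932988) = 1/2373201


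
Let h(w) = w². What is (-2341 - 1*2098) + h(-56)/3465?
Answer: -2196857/495 ≈ -4438.1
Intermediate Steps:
(-2341 - 1*2098) + h(-56)/3465 = (-2341 - 1*2098) + (-56)²/3465 = (-2341 - 2098) + 3136*(1/3465) = -4439 + 448/495 = -2196857/495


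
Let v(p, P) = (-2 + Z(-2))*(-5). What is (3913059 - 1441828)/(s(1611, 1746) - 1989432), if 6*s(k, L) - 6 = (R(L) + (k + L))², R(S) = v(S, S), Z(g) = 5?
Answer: -2471231/127937 ≈ -19.316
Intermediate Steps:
v(p, P) = -15 (v(p, P) = (-2 + 5)*(-5) = 3*(-5) = -15)
R(S) = -15
s(k, L) = 1 + (-15 + L + k)²/6 (s(k, L) = 1 + (-15 + (k + L))²/6 = 1 + (-15 + (L + k))²/6 = 1 + (-15 + L + k)²/6)
(3913059 - 1441828)/(s(1611, 1746) - 1989432) = (3913059 - 1441828)/((1 + (-15 + 1746 + 1611)²/6) - 1989432) = 2471231/((1 + (⅙)*3342²) - 1989432) = 2471231/((1 + (⅙)*11168964) - 1989432) = 2471231/((1 + 1861494) - 1989432) = 2471231/(1861495 - 1989432) = 2471231/(-127937) = 2471231*(-1/127937) = -2471231/127937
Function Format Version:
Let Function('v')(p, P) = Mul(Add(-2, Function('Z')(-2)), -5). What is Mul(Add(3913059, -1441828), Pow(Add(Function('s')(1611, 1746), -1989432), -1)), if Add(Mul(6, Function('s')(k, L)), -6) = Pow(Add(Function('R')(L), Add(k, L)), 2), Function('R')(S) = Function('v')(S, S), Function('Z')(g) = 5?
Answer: Rational(-2471231, 127937) ≈ -19.316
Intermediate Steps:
Function('v')(p, P) = -15 (Function('v')(p, P) = Mul(Add(-2, 5), -5) = Mul(3, -5) = -15)
Function('R')(S) = -15
Function('s')(k, L) = Add(1, Mul(Rational(1, 6), Pow(Add(-15, L, k), 2))) (Function('s')(k, L) = Add(1, Mul(Rational(1, 6), Pow(Add(-15, Add(k, L)), 2))) = Add(1, Mul(Rational(1, 6), Pow(Add(-15, Add(L, k)), 2))) = Add(1, Mul(Rational(1, 6), Pow(Add(-15, L, k), 2))))
Mul(Add(3913059, -1441828), Pow(Add(Function('s')(1611, 1746), -1989432), -1)) = Mul(Add(3913059, -1441828), Pow(Add(Add(1, Mul(Rational(1, 6), Pow(Add(-15, 1746, 1611), 2))), -1989432), -1)) = Mul(2471231, Pow(Add(Add(1, Mul(Rational(1, 6), Pow(3342, 2))), -1989432), -1)) = Mul(2471231, Pow(Add(Add(1, Mul(Rational(1, 6), 11168964)), -1989432), -1)) = Mul(2471231, Pow(Add(Add(1, 1861494), -1989432), -1)) = Mul(2471231, Pow(Add(1861495, -1989432), -1)) = Mul(2471231, Pow(-127937, -1)) = Mul(2471231, Rational(-1, 127937)) = Rational(-2471231, 127937)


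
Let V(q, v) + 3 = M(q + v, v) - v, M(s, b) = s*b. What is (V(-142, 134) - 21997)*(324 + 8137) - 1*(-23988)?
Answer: -196321978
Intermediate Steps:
M(s, b) = b*s
V(q, v) = -3 - v + v*(q + v) (V(q, v) = -3 + (v*(q + v) - v) = -3 + (-v + v*(q + v)) = -3 - v + v*(q + v))
(V(-142, 134) - 21997)*(324 + 8137) - 1*(-23988) = ((-3 - 1*134 + 134*(-142 + 134)) - 21997)*(324 + 8137) - 1*(-23988) = ((-3 - 134 + 134*(-8)) - 21997)*8461 + 23988 = ((-3 - 134 - 1072) - 21997)*8461 + 23988 = (-1209 - 21997)*8461 + 23988 = -23206*8461 + 23988 = -196345966 + 23988 = -196321978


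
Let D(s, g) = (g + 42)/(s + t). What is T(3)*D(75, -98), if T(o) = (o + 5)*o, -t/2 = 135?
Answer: 448/65 ≈ 6.8923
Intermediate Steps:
t = -270 (t = -2*135 = -270)
T(o) = o*(5 + o) (T(o) = (5 + o)*o = o*(5 + o))
D(s, g) = (42 + g)/(-270 + s) (D(s, g) = (g + 42)/(s - 270) = (42 + g)/(-270 + s))
T(3)*D(75, -98) = (3*(5 + 3))*((42 - 98)/(-270 + 75)) = (3*8)*(-56/(-195)) = 24*(-1/195*(-56)) = 24*(56/195) = 448/65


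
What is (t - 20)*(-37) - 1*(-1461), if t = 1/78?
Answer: 171641/78 ≈ 2200.5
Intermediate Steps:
t = 1/78 ≈ 0.012821
(t - 20)*(-37) - 1*(-1461) = (1/78 - 20)*(-37) - 1*(-1461) = -1559/78*(-37) + 1461 = 57683/78 + 1461 = 171641/78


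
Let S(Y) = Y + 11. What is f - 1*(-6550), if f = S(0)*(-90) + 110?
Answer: 5670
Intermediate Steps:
S(Y) = 11 + Y
f = -880 (f = (11 + 0)*(-90) + 110 = 11*(-90) + 110 = -990 + 110 = -880)
f - 1*(-6550) = -880 - 1*(-6550) = -880 + 6550 = 5670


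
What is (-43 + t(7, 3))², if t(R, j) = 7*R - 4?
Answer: 4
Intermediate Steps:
t(R, j) = -4 + 7*R
(-43 + t(7, 3))² = (-43 + (-4 + 7*7))² = (-43 + (-4 + 49))² = (-43 + 45)² = 2² = 4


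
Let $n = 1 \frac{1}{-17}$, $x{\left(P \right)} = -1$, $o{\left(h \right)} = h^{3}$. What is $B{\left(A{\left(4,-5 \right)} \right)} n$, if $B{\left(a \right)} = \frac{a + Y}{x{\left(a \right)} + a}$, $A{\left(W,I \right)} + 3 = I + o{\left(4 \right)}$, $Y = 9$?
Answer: $- \frac{13}{187} \approx -0.069519$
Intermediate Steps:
$A{\left(W,I \right)} = 61 + I$ ($A{\left(W,I \right)} = -3 + \left(I + 4^{3}\right) = -3 + \left(I + 64\right) = -3 + \left(64 + I\right) = 61 + I$)
$B{\left(a \right)} = \frac{9 + a}{-1 + a}$ ($B{\left(a \right)} = \frac{a + 9}{-1 + a} = \frac{9 + a}{-1 + a}$)
$n = - \frac{1}{17}$ ($n = 1 \left(- \frac{1}{17}\right) = - \frac{1}{17} \approx -0.058824$)
$B{\left(A{\left(4,-5 \right)} \right)} n = \frac{9 + \left(61 - 5\right)}{-1 + \left(61 - 5\right)} \left(- \frac{1}{17}\right) = \frac{9 + 56}{-1 + 56} \left(- \frac{1}{17}\right) = \frac{1}{55} \cdot 65 \left(- \frac{1}{17}\right) = \frac{13}{11} \left(- \frac{1}{17}\right) = - \frac{13}{187}$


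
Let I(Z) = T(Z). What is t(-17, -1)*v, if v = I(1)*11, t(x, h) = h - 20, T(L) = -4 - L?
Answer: 1155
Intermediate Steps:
I(Z) = -4 - Z
t(x, h) = -20 + h
v = -55 (v = (-4 - 1*1)*11 = (-4 - 1)*11 = -5*11 = -55)
t(-17, -1)*v = (-20 - 1)*(-55) = -21*(-55) = 1155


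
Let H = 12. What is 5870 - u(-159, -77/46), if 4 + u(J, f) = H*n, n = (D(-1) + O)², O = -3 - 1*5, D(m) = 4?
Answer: 5682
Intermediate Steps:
O = -8 (O = -3 - 5 = -8)
n = 16 (n = (4 - 8)² = (-4)² = 16)
u(J, f) = 188 (u(J, f) = -4 + 12*16 = -4 + 192 = 188)
5870 - u(-159, -77/46) = 5870 - 1*188 = 5870 - 188 = 5682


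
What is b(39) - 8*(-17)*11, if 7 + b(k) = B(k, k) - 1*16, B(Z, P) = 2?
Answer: 1475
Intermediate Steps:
b(k) = -21 (b(k) = -7 + (2 - 1*16) = -7 + (2 - 16) = -7 - 14 = -21)
b(39) - 8*(-17)*11 = -21 - 8*(-17)*11 = -21 + 136*11 = -21 + 1496 = 1475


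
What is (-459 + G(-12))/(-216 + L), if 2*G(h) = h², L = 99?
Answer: 43/13 ≈ 3.3077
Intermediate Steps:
G(h) = h²/2
(-459 + G(-12))/(-216 + L) = (-459 + (½)*(-12)²)/(-216 + 99) = (-459 + (½)*144)/(-117) = (-459 + 72)*(-1/117) = -387*(-1/117) = 43/13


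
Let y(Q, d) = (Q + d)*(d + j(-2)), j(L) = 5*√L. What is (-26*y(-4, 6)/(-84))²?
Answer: -338/63 + 3380*I*√2/147 ≈ -5.3651 + 32.517*I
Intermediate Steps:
y(Q, d) = (Q + d)*(d + 5*I*√2) (y(Q, d) = (Q + d)*(d + 5*√(-2)) = (Q + d)*(d + 5*(I*√2)) = (Q + d)*(d + 5*I*√2))
(-26*y(-4, 6)/(-84))² = (-26*(6² - 4*6 + 5*I*(-4)*√2 + 5*I*6*√2)/(-84))² = (-26*(36 - 24 - 20*I*√2 + 30*I*√2)*(-1/84))² = (-26*(12 + 10*I*√2)*(-1/84))² = ((-312 - 260*I*√2)*(-1/84))² = (26/7 + 65*I*√2/21)²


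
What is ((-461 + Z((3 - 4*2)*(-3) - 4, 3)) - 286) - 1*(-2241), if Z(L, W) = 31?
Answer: 1525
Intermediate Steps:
((-461 + Z((3 - 4*2)*(-3) - 4, 3)) - 286) - 1*(-2241) = ((-461 + 31) - 286) - 1*(-2241) = (-430 - 286) + 2241 = -716 + 2241 = 1525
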